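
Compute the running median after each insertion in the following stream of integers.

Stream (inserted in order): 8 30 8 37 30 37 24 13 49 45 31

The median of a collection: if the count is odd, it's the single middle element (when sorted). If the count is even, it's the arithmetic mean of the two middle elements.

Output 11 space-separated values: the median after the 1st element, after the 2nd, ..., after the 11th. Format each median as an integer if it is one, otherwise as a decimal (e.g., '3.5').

Step 1: insert 8 -> lo=[8] (size 1, max 8) hi=[] (size 0) -> median=8
Step 2: insert 30 -> lo=[8] (size 1, max 8) hi=[30] (size 1, min 30) -> median=19
Step 3: insert 8 -> lo=[8, 8] (size 2, max 8) hi=[30] (size 1, min 30) -> median=8
Step 4: insert 37 -> lo=[8, 8] (size 2, max 8) hi=[30, 37] (size 2, min 30) -> median=19
Step 5: insert 30 -> lo=[8, 8, 30] (size 3, max 30) hi=[30, 37] (size 2, min 30) -> median=30
Step 6: insert 37 -> lo=[8, 8, 30] (size 3, max 30) hi=[30, 37, 37] (size 3, min 30) -> median=30
Step 7: insert 24 -> lo=[8, 8, 24, 30] (size 4, max 30) hi=[30, 37, 37] (size 3, min 30) -> median=30
Step 8: insert 13 -> lo=[8, 8, 13, 24] (size 4, max 24) hi=[30, 30, 37, 37] (size 4, min 30) -> median=27
Step 9: insert 49 -> lo=[8, 8, 13, 24, 30] (size 5, max 30) hi=[30, 37, 37, 49] (size 4, min 30) -> median=30
Step 10: insert 45 -> lo=[8, 8, 13, 24, 30] (size 5, max 30) hi=[30, 37, 37, 45, 49] (size 5, min 30) -> median=30
Step 11: insert 31 -> lo=[8, 8, 13, 24, 30, 30] (size 6, max 30) hi=[31, 37, 37, 45, 49] (size 5, min 31) -> median=30

Answer: 8 19 8 19 30 30 30 27 30 30 30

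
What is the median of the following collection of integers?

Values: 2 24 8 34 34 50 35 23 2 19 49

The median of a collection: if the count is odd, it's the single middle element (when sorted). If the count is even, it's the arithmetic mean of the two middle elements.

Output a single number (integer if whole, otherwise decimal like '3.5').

Step 1: insert 2 -> lo=[2] (size 1, max 2) hi=[] (size 0) -> median=2
Step 2: insert 24 -> lo=[2] (size 1, max 2) hi=[24] (size 1, min 24) -> median=13
Step 3: insert 8 -> lo=[2, 8] (size 2, max 8) hi=[24] (size 1, min 24) -> median=8
Step 4: insert 34 -> lo=[2, 8] (size 2, max 8) hi=[24, 34] (size 2, min 24) -> median=16
Step 5: insert 34 -> lo=[2, 8, 24] (size 3, max 24) hi=[34, 34] (size 2, min 34) -> median=24
Step 6: insert 50 -> lo=[2, 8, 24] (size 3, max 24) hi=[34, 34, 50] (size 3, min 34) -> median=29
Step 7: insert 35 -> lo=[2, 8, 24, 34] (size 4, max 34) hi=[34, 35, 50] (size 3, min 34) -> median=34
Step 8: insert 23 -> lo=[2, 8, 23, 24] (size 4, max 24) hi=[34, 34, 35, 50] (size 4, min 34) -> median=29
Step 9: insert 2 -> lo=[2, 2, 8, 23, 24] (size 5, max 24) hi=[34, 34, 35, 50] (size 4, min 34) -> median=24
Step 10: insert 19 -> lo=[2, 2, 8, 19, 23] (size 5, max 23) hi=[24, 34, 34, 35, 50] (size 5, min 24) -> median=23.5
Step 11: insert 49 -> lo=[2, 2, 8, 19, 23, 24] (size 6, max 24) hi=[34, 34, 35, 49, 50] (size 5, min 34) -> median=24

Answer: 24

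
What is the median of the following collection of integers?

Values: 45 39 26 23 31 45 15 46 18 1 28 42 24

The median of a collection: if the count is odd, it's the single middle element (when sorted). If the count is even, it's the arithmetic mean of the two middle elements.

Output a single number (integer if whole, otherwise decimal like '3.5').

Answer: 28

Derivation:
Step 1: insert 45 -> lo=[45] (size 1, max 45) hi=[] (size 0) -> median=45
Step 2: insert 39 -> lo=[39] (size 1, max 39) hi=[45] (size 1, min 45) -> median=42
Step 3: insert 26 -> lo=[26, 39] (size 2, max 39) hi=[45] (size 1, min 45) -> median=39
Step 4: insert 23 -> lo=[23, 26] (size 2, max 26) hi=[39, 45] (size 2, min 39) -> median=32.5
Step 5: insert 31 -> lo=[23, 26, 31] (size 3, max 31) hi=[39, 45] (size 2, min 39) -> median=31
Step 6: insert 45 -> lo=[23, 26, 31] (size 3, max 31) hi=[39, 45, 45] (size 3, min 39) -> median=35
Step 7: insert 15 -> lo=[15, 23, 26, 31] (size 4, max 31) hi=[39, 45, 45] (size 3, min 39) -> median=31
Step 8: insert 46 -> lo=[15, 23, 26, 31] (size 4, max 31) hi=[39, 45, 45, 46] (size 4, min 39) -> median=35
Step 9: insert 18 -> lo=[15, 18, 23, 26, 31] (size 5, max 31) hi=[39, 45, 45, 46] (size 4, min 39) -> median=31
Step 10: insert 1 -> lo=[1, 15, 18, 23, 26] (size 5, max 26) hi=[31, 39, 45, 45, 46] (size 5, min 31) -> median=28.5
Step 11: insert 28 -> lo=[1, 15, 18, 23, 26, 28] (size 6, max 28) hi=[31, 39, 45, 45, 46] (size 5, min 31) -> median=28
Step 12: insert 42 -> lo=[1, 15, 18, 23, 26, 28] (size 6, max 28) hi=[31, 39, 42, 45, 45, 46] (size 6, min 31) -> median=29.5
Step 13: insert 24 -> lo=[1, 15, 18, 23, 24, 26, 28] (size 7, max 28) hi=[31, 39, 42, 45, 45, 46] (size 6, min 31) -> median=28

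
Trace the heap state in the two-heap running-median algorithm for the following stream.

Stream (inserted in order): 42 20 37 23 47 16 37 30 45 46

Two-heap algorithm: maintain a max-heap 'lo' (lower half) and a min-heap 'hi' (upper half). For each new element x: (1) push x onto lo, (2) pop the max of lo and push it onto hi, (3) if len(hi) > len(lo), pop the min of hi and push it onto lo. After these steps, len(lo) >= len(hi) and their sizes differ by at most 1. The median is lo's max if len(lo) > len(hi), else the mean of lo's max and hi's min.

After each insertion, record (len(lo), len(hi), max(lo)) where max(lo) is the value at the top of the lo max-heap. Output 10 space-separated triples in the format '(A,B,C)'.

Step 1: insert 42 -> lo=[42] hi=[] -> (len(lo)=1, len(hi)=0, max(lo)=42)
Step 2: insert 20 -> lo=[20] hi=[42] -> (len(lo)=1, len(hi)=1, max(lo)=20)
Step 3: insert 37 -> lo=[20, 37] hi=[42] -> (len(lo)=2, len(hi)=1, max(lo)=37)
Step 4: insert 23 -> lo=[20, 23] hi=[37, 42] -> (len(lo)=2, len(hi)=2, max(lo)=23)
Step 5: insert 47 -> lo=[20, 23, 37] hi=[42, 47] -> (len(lo)=3, len(hi)=2, max(lo)=37)
Step 6: insert 16 -> lo=[16, 20, 23] hi=[37, 42, 47] -> (len(lo)=3, len(hi)=3, max(lo)=23)
Step 7: insert 37 -> lo=[16, 20, 23, 37] hi=[37, 42, 47] -> (len(lo)=4, len(hi)=3, max(lo)=37)
Step 8: insert 30 -> lo=[16, 20, 23, 30] hi=[37, 37, 42, 47] -> (len(lo)=4, len(hi)=4, max(lo)=30)
Step 9: insert 45 -> lo=[16, 20, 23, 30, 37] hi=[37, 42, 45, 47] -> (len(lo)=5, len(hi)=4, max(lo)=37)
Step 10: insert 46 -> lo=[16, 20, 23, 30, 37] hi=[37, 42, 45, 46, 47] -> (len(lo)=5, len(hi)=5, max(lo)=37)

Answer: (1,0,42) (1,1,20) (2,1,37) (2,2,23) (3,2,37) (3,3,23) (4,3,37) (4,4,30) (5,4,37) (5,5,37)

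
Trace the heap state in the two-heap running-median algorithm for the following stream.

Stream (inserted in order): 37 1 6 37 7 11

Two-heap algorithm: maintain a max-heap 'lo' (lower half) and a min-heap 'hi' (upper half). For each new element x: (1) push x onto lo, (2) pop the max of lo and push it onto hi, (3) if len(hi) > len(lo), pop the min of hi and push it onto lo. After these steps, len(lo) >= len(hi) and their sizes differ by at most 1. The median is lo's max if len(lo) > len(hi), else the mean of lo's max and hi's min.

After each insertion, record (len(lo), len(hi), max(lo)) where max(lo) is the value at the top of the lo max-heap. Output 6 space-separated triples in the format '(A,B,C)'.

Answer: (1,0,37) (1,1,1) (2,1,6) (2,2,6) (3,2,7) (3,3,7)

Derivation:
Step 1: insert 37 -> lo=[37] hi=[] -> (len(lo)=1, len(hi)=0, max(lo)=37)
Step 2: insert 1 -> lo=[1] hi=[37] -> (len(lo)=1, len(hi)=1, max(lo)=1)
Step 3: insert 6 -> lo=[1, 6] hi=[37] -> (len(lo)=2, len(hi)=1, max(lo)=6)
Step 4: insert 37 -> lo=[1, 6] hi=[37, 37] -> (len(lo)=2, len(hi)=2, max(lo)=6)
Step 5: insert 7 -> lo=[1, 6, 7] hi=[37, 37] -> (len(lo)=3, len(hi)=2, max(lo)=7)
Step 6: insert 11 -> lo=[1, 6, 7] hi=[11, 37, 37] -> (len(lo)=3, len(hi)=3, max(lo)=7)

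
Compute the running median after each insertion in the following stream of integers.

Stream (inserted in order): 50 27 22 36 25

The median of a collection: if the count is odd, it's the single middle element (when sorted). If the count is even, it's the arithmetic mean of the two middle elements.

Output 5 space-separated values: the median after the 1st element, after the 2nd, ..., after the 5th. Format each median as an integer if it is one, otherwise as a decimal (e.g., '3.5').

Step 1: insert 50 -> lo=[50] (size 1, max 50) hi=[] (size 0) -> median=50
Step 2: insert 27 -> lo=[27] (size 1, max 27) hi=[50] (size 1, min 50) -> median=38.5
Step 3: insert 22 -> lo=[22, 27] (size 2, max 27) hi=[50] (size 1, min 50) -> median=27
Step 4: insert 36 -> lo=[22, 27] (size 2, max 27) hi=[36, 50] (size 2, min 36) -> median=31.5
Step 5: insert 25 -> lo=[22, 25, 27] (size 3, max 27) hi=[36, 50] (size 2, min 36) -> median=27

Answer: 50 38.5 27 31.5 27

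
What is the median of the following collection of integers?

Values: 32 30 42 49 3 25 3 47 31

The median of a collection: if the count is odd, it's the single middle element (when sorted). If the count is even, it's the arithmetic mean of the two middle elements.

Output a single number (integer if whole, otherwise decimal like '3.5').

Answer: 31

Derivation:
Step 1: insert 32 -> lo=[32] (size 1, max 32) hi=[] (size 0) -> median=32
Step 2: insert 30 -> lo=[30] (size 1, max 30) hi=[32] (size 1, min 32) -> median=31
Step 3: insert 42 -> lo=[30, 32] (size 2, max 32) hi=[42] (size 1, min 42) -> median=32
Step 4: insert 49 -> lo=[30, 32] (size 2, max 32) hi=[42, 49] (size 2, min 42) -> median=37
Step 5: insert 3 -> lo=[3, 30, 32] (size 3, max 32) hi=[42, 49] (size 2, min 42) -> median=32
Step 6: insert 25 -> lo=[3, 25, 30] (size 3, max 30) hi=[32, 42, 49] (size 3, min 32) -> median=31
Step 7: insert 3 -> lo=[3, 3, 25, 30] (size 4, max 30) hi=[32, 42, 49] (size 3, min 32) -> median=30
Step 8: insert 47 -> lo=[3, 3, 25, 30] (size 4, max 30) hi=[32, 42, 47, 49] (size 4, min 32) -> median=31
Step 9: insert 31 -> lo=[3, 3, 25, 30, 31] (size 5, max 31) hi=[32, 42, 47, 49] (size 4, min 32) -> median=31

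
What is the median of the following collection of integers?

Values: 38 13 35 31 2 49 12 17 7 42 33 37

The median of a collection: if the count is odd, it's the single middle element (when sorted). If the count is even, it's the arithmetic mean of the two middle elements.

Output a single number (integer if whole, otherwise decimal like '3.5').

Answer: 32

Derivation:
Step 1: insert 38 -> lo=[38] (size 1, max 38) hi=[] (size 0) -> median=38
Step 2: insert 13 -> lo=[13] (size 1, max 13) hi=[38] (size 1, min 38) -> median=25.5
Step 3: insert 35 -> lo=[13, 35] (size 2, max 35) hi=[38] (size 1, min 38) -> median=35
Step 4: insert 31 -> lo=[13, 31] (size 2, max 31) hi=[35, 38] (size 2, min 35) -> median=33
Step 5: insert 2 -> lo=[2, 13, 31] (size 3, max 31) hi=[35, 38] (size 2, min 35) -> median=31
Step 6: insert 49 -> lo=[2, 13, 31] (size 3, max 31) hi=[35, 38, 49] (size 3, min 35) -> median=33
Step 7: insert 12 -> lo=[2, 12, 13, 31] (size 4, max 31) hi=[35, 38, 49] (size 3, min 35) -> median=31
Step 8: insert 17 -> lo=[2, 12, 13, 17] (size 4, max 17) hi=[31, 35, 38, 49] (size 4, min 31) -> median=24
Step 9: insert 7 -> lo=[2, 7, 12, 13, 17] (size 5, max 17) hi=[31, 35, 38, 49] (size 4, min 31) -> median=17
Step 10: insert 42 -> lo=[2, 7, 12, 13, 17] (size 5, max 17) hi=[31, 35, 38, 42, 49] (size 5, min 31) -> median=24
Step 11: insert 33 -> lo=[2, 7, 12, 13, 17, 31] (size 6, max 31) hi=[33, 35, 38, 42, 49] (size 5, min 33) -> median=31
Step 12: insert 37 -> lo=[2, 7, 12, 13, 17, 31] (size 6, max 31) hi=[33, 35, 37, 38, 42, 49] (size 6, min 33) -> median=32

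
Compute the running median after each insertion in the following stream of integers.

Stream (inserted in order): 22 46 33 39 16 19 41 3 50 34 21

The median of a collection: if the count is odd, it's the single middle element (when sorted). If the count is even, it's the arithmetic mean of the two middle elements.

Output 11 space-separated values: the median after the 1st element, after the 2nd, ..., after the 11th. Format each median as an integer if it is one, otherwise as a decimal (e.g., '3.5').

Step 1: insert 22 -> lo=[22] (size 1, max 22) hi=[] (size 0) -> median=22
Step 2: insert 46 -> lo=[22] (size 1, max 22) hi=[46] (size 1, min 46) -> median=34
Step 3: insert 33 -> lo=[22, 33] (size 2, max 33) hi=[46] (size 1, min 46) -> median=33
Step 4: insert 39 -> lo=[22, 33] (size 2, max 33) hi=[39, 46] (size 2, min 39) -> median=36
Step 5: insert 16 -> lo=[16, 22, 33] (size 3, max 33) hi=[39, 46] (size 2, min 39) -> median=33
Step 6: insert 19 -> lo=[16, 19, 22] (size 3, max 22) hi=[33, 39, 46] (size 3, min 33) -> median=27.5
Step 7: insert 41 -> lo=[16, 19, 22, 33] (size 4, max 33) hi=[39, 41, 46] (size 3, min 39) -> median=33
Step 8: insert 3 -> lo=[3, 16, 19, 22] (size 4, max 22) hi=[33, 39, 41, 46] (size 4, min 33) -> median=27.5
Step 9: insert 50 -> lo=[3, 16, 19, 22, 33] (size 5, max 33) hi=[39, 41, 46, 50] (size 4, min 39) -> median=33
Step 10: insert 34 -> lo=[3, 16, 19, 22, 33] (size 5, max 33) hi=[34, 39, 41, 46, 50] (size 5, min 34) -> median=33.5
Step 11: insert 21 -> lo=[3, 16, 19, 21, 22, 33] (size 6, max 33) hi=[34, 39, 41, 46, 50] (size 5, min 34) -> median=33

Answer: 22 34 33 36 33 27.5 33 27.5 33 33.5 33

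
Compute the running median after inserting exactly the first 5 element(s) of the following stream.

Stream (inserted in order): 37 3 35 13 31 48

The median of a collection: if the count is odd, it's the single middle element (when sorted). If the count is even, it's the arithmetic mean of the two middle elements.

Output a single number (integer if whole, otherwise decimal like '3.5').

Answer: 31

Derivation:
Step 1: insert 37 -> lo=[37] (size 1, max 37) hi=[] (size 0) -> median=37
Step 2: insert 3 -> lo=[3] (size 1, max 3) hi=[37] (size 1, min 37) -> median=20
Step 3: insert 35 -> lo=[3, 35] (size 2, max 35) hi=[37] (size 1, min 37) -> median=35
Step 4: insert 13 -> lo=[3, 13] (size 2, max 13) hi=[35, 37] (size 2, min 35) -> median=24
Step 5: insert 31 -> lo=[3, 13, 31] (size 3, max 31) hi=[35, 37] (size 2, min 35) -> median=31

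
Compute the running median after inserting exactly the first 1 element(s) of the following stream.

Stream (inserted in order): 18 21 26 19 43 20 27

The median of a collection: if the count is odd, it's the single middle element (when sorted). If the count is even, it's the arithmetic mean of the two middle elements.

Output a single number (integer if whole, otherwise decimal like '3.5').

Answer: 18

Derivation:
Step 1: insert 18 -> lo=[18] (size 1, max 18) hi=[] (size 0) -> median=18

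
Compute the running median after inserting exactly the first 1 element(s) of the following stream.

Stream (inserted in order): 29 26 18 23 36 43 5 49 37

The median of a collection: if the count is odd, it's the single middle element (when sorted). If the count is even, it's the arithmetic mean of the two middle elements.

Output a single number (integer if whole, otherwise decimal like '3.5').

Answer: 29

Derivation:
Step 1: insert 29 -> lo=[29] (size 1, max 29) hi=[] (size 0) -> median=29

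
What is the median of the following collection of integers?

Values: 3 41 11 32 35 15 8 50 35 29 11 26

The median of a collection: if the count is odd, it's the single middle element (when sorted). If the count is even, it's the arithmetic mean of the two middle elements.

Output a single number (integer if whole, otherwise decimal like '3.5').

Answer: 27.5

Derivation:
Step 1: insert 3 -> lo=[3] (size 1, max 3) hi=[] (size 0) -> median=3
Step 2: insert 41 -> lo=[3] (size 1, max 3) hi=[41] (size 1, min 41) -> median=22
Step 3: insert 11 -> lo=[3, 11] (size 2, max 11) hi=[41] (size 1, min 41) -> median=11
Step 4: insert 32 -> lo=[3, 11] (size 2, max 11) hi=[32, 41] (size 2, min 32) -> median=21.5
Step 5: insert 35 -> lo=[3, 11, 32] (size 3, max 32) hi=[35, 41] (size 2, min 35) -> median=32
Step 6: insert 15 -> lo=[3, 11, 15] (size 3, max 15) hi=[32, 35, 41] (size 3, min 32) -> median=23.5
Step 7: insert 8 -> lo=[3, 8, 11, 15] (size 4, max 15) hi=[32, 35, 41] (size 3, min 32) -> median=15
Step 8: insert 50 -> lo=[3, 8, 11, 15] (size 4, max 15) hi=[32, 35, 41, 50] (size 4, min 32) -> median=23.5
Step 9: insert 35 -> lo=[3, 8, 11, 15, 32] (size 5, max 32) hi=[35, 35, 41, 50] (size 4, min 35) -> median=32
Step 10: insert 29 -> lo=[3, 8, 11, 15, 29] (size 5, max 29) hi=[32, 35, 35, 41, 50] (size 5, min 32) -> median=30.5
Step 11: insert 11 -> lo=[3, 8, 11, 11, 15, 29] (size 6, max 29) hi=[32, 35, 35, 41, 50] (size 5, min 32) -> median=29
Step 12: insert 26 -> lo=[3, 8, 11, 11, 15, 26] (size 6, max 26) hi=[29, 32, 35, 35, 41, 50] (size 6, min 29) -> median=27.5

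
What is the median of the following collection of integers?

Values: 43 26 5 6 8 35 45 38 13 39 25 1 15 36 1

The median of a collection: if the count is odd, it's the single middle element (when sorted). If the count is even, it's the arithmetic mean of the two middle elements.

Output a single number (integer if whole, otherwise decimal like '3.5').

Answer: 25

Derivation:
Step 1: insert 43 -> lo=[43] (size 1, max 43) hi=[] (size 0) -> median=43
Step 2: insert 26 -> lo=[26] (size 1, max 26) hi=[43] (size 1, min 43) -> median=34.5
Step 3: insert 5 -> lo=[5, 26] (size 2, max 26) hi=[43] (size 1, min 43) -> median=26
Step 4: insert 6 -> lo=[5, 6] (size 2, max 6) hi=[26, 43] (size 2, min 26) -> median=16
Step 5: insert 8 -> lo=[5, 6, 8] (size 3, max 8) hi=[26, 43] (size 2, min 26) -> median=8
Step 6: insert 35 -> lo=[5, 6, 8] (size 3, max 8) hi=[26, 35, 43] (size 3, min 26) -> median=17
Step 7: insert 45 -> lo=[5, 6, 8, 26] (size 4, max 26) hi=[35, 43, 45] (size 3, min 35) -> median=26
Step 8: insert 38 -> lo=[5, 6, 8, 26] (size 4, max 26) hi=[35, 38, 43, 45] (size 4, min 35) -> median=30.5
Step 9: insert 13 -> lo=[5, 6, 8, 13, 26] (size 5, max 26) hi=[35, 38, 43, 45] (size 4, min 35) -> median=26
Step 10: insert 39 -> lo=[5, 6, 8, 13, 26] (size 5, max 26) hi=[35, 38, 39, 43, 45] (size 5, min 35) -> median=30.5
Step 11: insert 25 -> lo=[5, 6, 8, 13, 25, 26] (size 6, max 26) hi=[35, 38, 39, 43, 45] (size 5, min 35) -> median=26
Step 12: insert 1 -> lo=[1, 5, 6, 8, 13, 25] (size 6, max 25) hi=[26, 35, 38, 39, 43, 45] (size 6, min 26) -> median=25.5
Step 13: insert 15 -> lo=[1, 5, 6, 8, 13, 15, 25] (size 7, max 25) hi=[26, 35, 38, 39, 43, 45] (size 6, min 26) -> median=25
Step 14: insert 36 -> lo=[1, 5, 6, 8, 13, 15, 25] (size 7, max 25) hi=[26, 35, 36, 38, 39, 43, 45] (size 7, min 26) -> median=25.5
Step 15: insert 1 -> lo=[1, 1, 5, 6, 8, 13, 15, 25] (size 8, max 25) hi=[26, 35, 36, 38, 39, 43, 45] (size 7, min 26) -> median=25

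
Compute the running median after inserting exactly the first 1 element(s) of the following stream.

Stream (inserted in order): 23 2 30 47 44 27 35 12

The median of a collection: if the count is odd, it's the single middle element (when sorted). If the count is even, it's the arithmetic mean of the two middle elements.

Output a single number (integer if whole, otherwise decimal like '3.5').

Step 1: insert 23 -> lo=[23] (size 1, max 23) hi=[] (size 0) -> median=23

Answer: 23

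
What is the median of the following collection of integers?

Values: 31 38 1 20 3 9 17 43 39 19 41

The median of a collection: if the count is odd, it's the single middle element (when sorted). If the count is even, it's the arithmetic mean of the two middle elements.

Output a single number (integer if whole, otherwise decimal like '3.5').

Step 1: insert 31 -> lo=[31] (size 1, max 31) hi=[] (size 0) -> median=31
Step 2: insert 38 -> lo=[31] (size 1, max 31) hi=[38] (size 1, min 38) -> median=34.5
Step 3: insert 1 -> lo=[1, 31] (size 2, max 31) hi=[38] (size 1, min 38) -> median=31
Step 4: insert 20 -> lo=[1, 20] (size 2, max 20) hi=[31, 38] (size 2, min 31) -> median=25.5
Step 5: insert 3 -> lo=[1, 3, 20] (size 3, max 20) hi=[31, 38] (size 2, min 31) -> median=20
Step 6: insert 9 -> lo=[1, 3, 9] (size 3, max 9) hi=[20, 31, 38] (size 3, min 20) -> median=14.5
Step 7: insert 17 -> lo=[1, 3, 9, 17] (size 4, max 17) hi=[20, 31, 38] (size 3, min 20) -> median=17
Step 8: insert 43 -> lo=[1, 3, 9, 17] (size 4, max 17) hi=[20, 31, 38, 43] (size 4, min 20) -> median=18.5
Step 9: insert 39 -> lo=[1, 3, 9, 17, 20] (size 5, max 20) hi=[31, 38, 39, 43] (size 4, min 31) -> median=20
Step 10: insert 19 -> lo=[1, 3, 9, 17, 19] (size 5, max 19) hi=[20, 31, 38, 39, 43] (size 5, min 20) -> median=19.5
Step 11: insert 41 -> lo=[1, 3, 9, 17, 19, 20] (size 6, max 20) hi=[31, 38, 39, 41, 43] (size 5, min 31) -> median=20

Answer: 20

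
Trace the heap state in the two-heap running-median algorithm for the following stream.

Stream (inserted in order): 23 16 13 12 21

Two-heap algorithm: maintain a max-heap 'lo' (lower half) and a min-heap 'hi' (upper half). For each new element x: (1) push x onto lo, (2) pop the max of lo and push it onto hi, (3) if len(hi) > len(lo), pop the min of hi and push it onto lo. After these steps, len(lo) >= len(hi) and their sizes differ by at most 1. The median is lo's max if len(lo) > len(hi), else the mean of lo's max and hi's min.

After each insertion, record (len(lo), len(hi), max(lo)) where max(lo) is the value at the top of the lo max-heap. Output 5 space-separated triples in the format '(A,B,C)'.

Answer: (1,0,23) (1,1,16) (2,1,16) (2,2,13) (3,2,16)

Derivation:
Step 1: insert 23 -> lo=[23] hi=[] -> (len(lo)=1, len(hi)=0, max(lo)=23)
Step 2: insert 16 -> lo=[16] hi=[23] -> (len(lo)=1, len(hi)=1, max(lo)=16)
Step 3: insert 13 -> lo=[13, 16] hi=[23] -> (len(lo)=2, len(hi)=1, max(lo)=16)
Step 4: insert 12 -> lo=[12, 13] hi=[16, 23] -> (len(lo)=2, len(hi)=2, max(lo)=13)
Step 5: insert 21 -> lo=[12, 13, 16] hi=[21, 23] -> (len(lo)=3, len(hi)=2, max(lo)=16)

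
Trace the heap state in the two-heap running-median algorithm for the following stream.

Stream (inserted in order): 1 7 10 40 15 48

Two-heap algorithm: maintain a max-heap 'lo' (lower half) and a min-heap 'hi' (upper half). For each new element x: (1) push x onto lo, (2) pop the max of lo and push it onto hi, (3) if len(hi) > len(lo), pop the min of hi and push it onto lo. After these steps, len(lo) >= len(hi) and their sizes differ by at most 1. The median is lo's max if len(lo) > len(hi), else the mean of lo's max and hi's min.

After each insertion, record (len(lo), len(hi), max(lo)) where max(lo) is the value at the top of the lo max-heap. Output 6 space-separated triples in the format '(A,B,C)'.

Answer: (1,0,1) (1,1,1) (2,1,7) (2,2,7) (3,2,10) (3,3,10)

Derivation:
Step 1: insert 1 -> lo=[1] hi=[] -> (len(lo)=1, len(hi)=0, max(lo)=1)
Step 2: insert 7 -> lo=[1] hi=[7] -> (len(lo)=1, len(hi)=1, max(lo)=1)
Step 3: insert 10 -> lo=[1, 7] hi=[10] -> (len(lo)=2, len(hi)=1, max(lo)=7)
Step 4: insert 40 -> lo=[1, 7] hi=[10, 40] -> (len(lo)=2, len(hi)=2, max(lo)=7)
Step 5: insert 15 -> lo=[1, 7, 10] hi=[15, 40] -> (len(lo)=3, len(hi)=2, max(lo)=10)
Step 6: insert 48 -> lo=[1, 7, 10] hi=[15, 40, 48] -> (len(lo)=3, len(hi)=3, max(lo)=10)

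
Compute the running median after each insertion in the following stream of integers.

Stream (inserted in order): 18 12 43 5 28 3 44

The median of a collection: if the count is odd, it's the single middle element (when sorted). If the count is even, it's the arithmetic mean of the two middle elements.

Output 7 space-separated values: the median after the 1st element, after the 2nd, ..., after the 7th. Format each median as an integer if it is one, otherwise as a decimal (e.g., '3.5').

Step 1: insert 18 -> lo=[18] (size 1, max 18) hi=[] (size 0) -> median=18
Step 2: insert 12 -> lo=[12] (size 1, max 12) hi=[18] (size 1, min 18) -> median=15
Step 3: insert 43 -> lo=[12, 18] (size 2, max 18) hi=[43] (size 1, min 43) -> median=18
Step 4: insert 5 -> lo=[5, 12] (size 2, max 12) hi=[18, 43] (size 2, min 18) -> median=15
Step 5: insert 28 -> lo=[5, 12, 18] (size 3, max 18) hi=[28, 43] (size 2, min 28) -> median=18
Step 6: insert 3 -> lo=[3, 5, 12] (size 3, max 12) hi=[18, 28, 43] (size 3, min 18) -> median=15
Step 7: insert 44 -> lo=[3, 5, 12, 18] (size 4, max 18) hi=[28, 43, 44] (size 3, min 28) -> median=18

Answer: 18 15 18 15 18 15 18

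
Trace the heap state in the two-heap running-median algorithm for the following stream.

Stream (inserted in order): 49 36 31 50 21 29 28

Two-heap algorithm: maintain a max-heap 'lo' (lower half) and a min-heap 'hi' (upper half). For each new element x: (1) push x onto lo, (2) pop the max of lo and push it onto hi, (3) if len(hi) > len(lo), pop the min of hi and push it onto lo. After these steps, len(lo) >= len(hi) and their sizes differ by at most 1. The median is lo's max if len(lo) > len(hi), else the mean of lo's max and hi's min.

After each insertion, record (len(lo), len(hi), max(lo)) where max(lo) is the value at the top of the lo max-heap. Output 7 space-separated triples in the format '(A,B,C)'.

Step 1: insert 49 -> lo=[49] hi=[] -> (len(lo)=1, len(hi)=0, max(lo)=49)
Step 2: insert 36 -> lo=[36] hi=[49] -> (len(lo)=1, len(hi)=1, max(lo)=36)
Step 3: insert 31 -> lo=[31, 36] hi=[49] -> (len(lo)=2, len(hi)=1, max(lo)=36)
Step 4: insert 50 -> lo=[31, 36] hi=[49, 50] -> (len(lo)=2, len(hi)=2, max(lo)=36)
Step 5: insert 21 -> lo=[21, 31, 36] hi=[49, 50] -> (len(lo)=3, len(hi)=2, max(lo)=36)
Step 6: insert 29 -> lo=[21, 29, 31] hi=[36, 49, 50] -> (len(lo)=3, len(hi)=3, max(lo)=31)
Step 7: insert 28 -> lo=[21, 28, 29, 31] hi=[36, 49, 50] -> (len(lo)=4, len(hi)=3, max(lo)=31)

Answer: (1,0,49) (1,1,36) (2,1,36) (2,2,36) (3,2,36) (3,3,31) (4,3,31)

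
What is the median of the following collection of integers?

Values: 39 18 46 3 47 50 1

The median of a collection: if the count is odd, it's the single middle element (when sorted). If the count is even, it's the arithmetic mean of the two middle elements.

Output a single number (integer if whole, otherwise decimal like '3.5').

Step 1: insert 39 -> lo=[39] (size 1, max 39) hi=[] (size 0) -> median=39
Step 2: insert 18 -> lo=[18] (size 1, max 18) hi=[39] (size 1, min 39) -> median=28.5
Step 3: insert 46 -> lo=[18, 39] (size 2, max 39) hi=[46] (size 1, min 46) -> median=39
Step 4: insert 3 -> lo=[3, 18] (size 2, max 18) hi=[39, 46] (size 2, min 39) -> median=28.5
Step 5: insert 47 -> lo=[3, 18, 39] (size 3, max 39) hi=[46, 47] (size 2, min 46) -> median=39
Step 6: insert 50 -> lo=[3, 18, 39] (size 3, max 39) hi=[46, 47, 50] (size 3, min 46) -> median=42.5
Step 7: insert 1 -> lo=[1, 3, 18, 39] (size 4, max 39) hi=[46, 47, 50] (size 3, min 46) -> median=39

Answer: 39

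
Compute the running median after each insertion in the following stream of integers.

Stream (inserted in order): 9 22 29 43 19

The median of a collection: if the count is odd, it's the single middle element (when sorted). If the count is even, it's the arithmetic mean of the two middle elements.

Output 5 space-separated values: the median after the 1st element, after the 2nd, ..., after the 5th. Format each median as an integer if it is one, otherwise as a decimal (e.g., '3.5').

Answer: 9 15.5 22 25.5 22

Derivation:
Step 1: insert 9 -> lo=[9] (size 1, max 9) hi=[] (size 0) -> median=9
Step 2: insert 22 -> lo=[9] (size 1, max 9) hi=[22] (size 1, min 22) -> median=15.5
Step 3: insert 29 -> lo=[9, 22] (size 2, max 22) hi=[29] (size 1, min 29) -> median=22
Step 4: insert 43 -> lo=[9, 22] (size 2, max 22) hi=[29, 43] (size 2, min 29) -> median=25.5
Step 5: insert 19 -> lo=[9, 19, 22] (size 3, max 22) hi=[29, 43] (size 2, min 29) -> median=22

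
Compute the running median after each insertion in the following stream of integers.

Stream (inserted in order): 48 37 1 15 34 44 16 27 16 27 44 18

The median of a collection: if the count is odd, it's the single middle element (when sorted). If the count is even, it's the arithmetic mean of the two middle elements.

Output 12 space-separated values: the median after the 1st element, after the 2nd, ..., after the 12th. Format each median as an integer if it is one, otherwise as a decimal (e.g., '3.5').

Answer: 48 42.5 37 26 34 35.5 34 30.5 27 27 27 27

Derivation:
Step 1: insert 48 -> lo=[48] (size 1, max 48) hi=[] (size 0) -> median=48
Step 2: insert 37 -> lo=[37] (size 1, max 37) hi=[48] (size 1, min 48) -> median=42.5
Step 3: insert 1 -> lo=[1, 37] (size 2, max 37) hi=[48] (size 1, min 48) -> median=37
Step 4: insert 15 -> lo=[1, 15] (size 2, max 15) hi=[37, 48] (size 2, min 37) -> median=26
Step 5: insert 34 -> lo=[1, 15, 34] (size 3, max 34) hi=[37, 48] (size 2, min 37) -> median=34
Step 6: insert 44 -> lo=[1, 15, 34] (size 3, max 34) hi=[37, 44, 48] (size 3, min 37) -> median=35.5
Step 7: insert 16 -> lo=[1, 15, 16, 34] (size 4, max 34) hi=[37, 44, 48] (size 3, min 37) -> median=34
Step 8: insert 27 -> lo=[1, 15, 16, 27] (size 4, max 27) hi=[34, 37, 44, 48] (size 4, min 34) -> median=30.5
Step 9: insert 16 -> lo=[1, 15, 16, 16, 27] (size 5, max 27) hi=[34, 37, 44, 48] (size 4, min 34) -> median=27
Step 10: insert 27 -> lo=[1, 15, 16, 16, 27] (size 5, max 27) hi=[27, 34, 37, 44, 48] (size 5, min 27) -> median=27
Step 11: insert 44 -> lo=[1, 15, 16, 16, 27, 27] (size 6, max 27) hi=[34, 37, 44, 44, 48] (size 5, min 34) -> median=27
Step 12: insert 18 -> lo=[1, 15, 16, 16, 18, 27] (size 6, max 27) hi=[27, 34, 37, 44, 44, 48] (size 6, min 27) -> median=27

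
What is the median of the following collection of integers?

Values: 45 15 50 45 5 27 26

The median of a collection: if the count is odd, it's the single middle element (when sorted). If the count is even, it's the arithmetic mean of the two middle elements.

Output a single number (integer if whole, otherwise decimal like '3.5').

Step 1: insert 45 -> lo=[45] (size 1, max 45) hi=[] (size 0) -> median=45
Step 2: insert 15 -> lo=[15] (size 1, max 15) hi=[45] (size 1, min 45) -> median=30
Step 3: insert 50 -> lo=[15, 45] (size 2, max 45) hi=[50] (size 1, min 50) -> median=45
Step 4: insert 45 -> lo=[15, 45] (size 2, max 45) hi=[45, 50] (size 2, min 45) -> median=45
Step 5: insert 5 -> lo=[5, 15, 45] (size 3, max 45) hi=[45, 50] (size 2, min 45) -> median=45
Step 6: insert 27 -> lo=[5, 15, 27] (size 3, max 27) hi=[45, 45, 50] (size 3, min 45) -> median=36
Step 7: insert 26 -> lo=[5, 15, 26, 27] (size 4, max 27) hi=[45, 45, 50] (size 3, min 45) -> median=27

Answer: 27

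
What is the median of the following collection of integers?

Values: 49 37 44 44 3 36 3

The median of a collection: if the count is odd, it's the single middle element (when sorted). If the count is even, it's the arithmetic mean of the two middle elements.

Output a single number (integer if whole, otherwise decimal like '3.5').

Step 1: insert 49 -> lo=[49] (size 1, max 49) hi=[] (size 0) -> median=49
Step 2: insert 37 -> lo=[37] (size 1, max 37) hi=[49] (size 1, min 49) -> median=43
Step 3: insert 44 -> lo=[37, 44] (size 2, max 44) hi=[49] (size 1, min 49) -> median=44
Step 4: insert 44 -> lo=[37, 44] (size 2, max 44) hi=[44, 49] (size 2, min 44) -> median=44
Step 5: insert 3 -> lo=[3, 37, 44] (size 3, max 44) hi=[44, 49] (size 2, min 44) -> median=44
Step 6: insert 36 -> lo=[3, 36, 37] (size 3, max 37) hi=[44, 44, 49] (size 3, min 44) -> median=40.5
Step 7: insert 3 -> lo=[3, 3, 36, 37] (size 4, max 37) hi=[44, 44, 49] (size 3, min 44) -> median=37

Answer: 37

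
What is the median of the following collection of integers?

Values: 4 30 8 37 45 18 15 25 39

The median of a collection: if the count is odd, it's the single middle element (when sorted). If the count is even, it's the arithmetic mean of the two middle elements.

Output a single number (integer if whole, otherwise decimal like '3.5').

Step 1: insert 4 -> lo=[4] (size 1, max 4) hi=[] (size 0) -> median=4
Step 2: insert 30 -> lo=[4] (size 1, max 4) hi=[30] (size 1, min 30) -> median=17
Step 3: insert 8 -> lo=[4, 8] (size 2, max 8) hi=[30] (size 1, min 30) -> median=8
Step 4: insert 37 -> lo=[4, 8] (size 2, max 8) hi=[30, 37] (size 2, min 30) -> median=19
Step 5: insert 45 -> lo=[4, 8, 30] (size 3, max 30) hi=[37, 45] (size 2, min 37) -> median=30
Step 6: insert 18 -> lo=[4, 8, 18] (size 3, max 18) hi=[30, 37, 45] (size 3, min 30) -> median=24
Step 7: insert 15 -> lo=[4, 8, 15, 18] (size 4, max 18) hi=[30, 37, 45] (size 3, min 30) -> median=18
Step 8: insert 25 -> lo=[4, 8, 15, 18] (size 4, max 18) hi=[25, 30, 37, 45] (size 4, min 25) -> median=21.5
Step 9: insert 39 -> lo=[4, 8, 15, 18, 25] (size 5, max 25) hi=[30, 37, 39, 45] (size 4, min 30) -> median=25

Answer: 25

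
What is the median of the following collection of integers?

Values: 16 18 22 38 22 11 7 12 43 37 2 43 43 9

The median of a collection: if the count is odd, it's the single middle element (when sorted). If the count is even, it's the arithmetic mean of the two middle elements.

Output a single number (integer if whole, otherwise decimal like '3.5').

Answer: 20

Derivation:
Step 1: insert 16 -> lo=[16] (size 1, max 16) hi=[] (size 0) -> median=16
Step 2: insert 18 -> lo=[16] (size 1, max 16) hi=[18] (size 1, min 18) -> median=17
Step 3: insert 22 -> lo=[16, 18] (size 2, max 18) hi=[22] (size 1, min 22) -> median=18
Step 4: insert 38 -> lo=[16, 18] (size 2, max 18) hi=[22, 38] (size 2, min 22) -> median=20
Step 5: insert 22 -> lo=[16, 18, 22] (size 3, max 22) hi=[22, 38] (size 2, min 22) -> median=22
Step 6: insert 11 -> lo=[11, 16, 18] (size 3, max 18) hi=[22, 22, 38] (size 3, min 22) -> median=20
Step 7: insert 7 -> lo=[7, 11, 16, 18] (size 4, max 18) hi=[22, 22, 38] (size 3, min 22) -> median=18
Step 8: insert 12 -> lo=[7, 11, 12, 16] (size 4, max 16) hi=[18, 22, 22, 38] (size 4, min 18) -> median=17
Step 9: insert 43 -> lo=[7, 11, 12, 16, 18] (size 5, max 18) hi=[22, 22, 38, 43] (size 4, min 22) -> median=18
Step 10: insert 37 -> lo=[7, 11, 12, 16, 18] (size 5, max 18) hi=[22, 22, 37, 38, 43] (size 5, min 22) -> median=20
Step 11: insert 2 -> lo=[2, 7, 11, 12, 16, 18] (size 6, max 18) hi=[22, 22, 37, 38, 43] (size 5, min 22) -> median=18
Step 12: insert 43 -> lo=[2, 7, 11, 12, 16, 18] (size 6, max 18) hi=[22, 22, 37, 38, 43, 43] (size 6, min 22) -> median=20
Step 13: insert 43 -> lo=[2, 7, 11, 12, 16, 18, 22] (size 7, max 22) hi=[22, 37, 38, 43, 43, 43] (size 6, min 22) -> median=22
Step 14: insert 9 -> lo=[2, 7, 9, 11, 12, 16, 18] (size 7, max 18) hi=[22, 22, 37, 38, 43, 43, 43] (size 7, min 22) -> median=20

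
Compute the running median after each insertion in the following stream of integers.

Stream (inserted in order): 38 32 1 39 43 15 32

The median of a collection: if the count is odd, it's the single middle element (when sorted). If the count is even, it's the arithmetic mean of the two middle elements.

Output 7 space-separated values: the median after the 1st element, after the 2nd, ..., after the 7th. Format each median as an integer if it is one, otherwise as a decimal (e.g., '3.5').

Answer: 38 35 32 35 38 35 32

Derivation:
Step 1: insert 38 -> lo=[38] (size 1, max 38) hi=[] (size 0) -> median=38
Step 2: insert 32 -> lo=[32] (size 1, max 32) hi=[38] (size 1, min 38) -> median=35
Step 3: insert 1 -> lo=[1, 32] (size 2, max 32) hi=[38] (size 1, min 38) -> median=32
Step 4: insert 39 -> lo=[1, 32] (size 2, max 32) hi=[38, 39] (size 2, min 38) -> median=35
Step 5: insert 43 -> lo=[1, 32, 38] (size 3, max 38) hi=[39, 43] (size 2, min 39) -> median=38
Step 6: insert 15 -> lo=[1, 15, 32] (size 3, max 32) hi=[38, 39, 43] (size 3, min 38) -> median=35
Step 7: insert 32 -> lo=[1, 15, 32, 32] (size 4, max 32) hi=[38, 39, 43] (size 3, min 38) -> median=32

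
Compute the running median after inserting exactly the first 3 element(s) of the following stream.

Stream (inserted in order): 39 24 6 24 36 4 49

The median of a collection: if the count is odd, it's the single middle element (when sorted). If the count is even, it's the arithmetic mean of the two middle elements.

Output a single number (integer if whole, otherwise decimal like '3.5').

Answer: 24

Derivation:
Step 1: insert 39 -> lo=[39] (size 1, max 39) hi=[] (size 0) -> median=39
Step 2: insert 24 -> lo=[24] (size 1, max 24) hi=[39] (size 1, min 39) -> median=31.5
Step 3: insert 6 -> lo=[6, 24] (size 2, max 24) hi=[39] (size 1, min 39) -> median=24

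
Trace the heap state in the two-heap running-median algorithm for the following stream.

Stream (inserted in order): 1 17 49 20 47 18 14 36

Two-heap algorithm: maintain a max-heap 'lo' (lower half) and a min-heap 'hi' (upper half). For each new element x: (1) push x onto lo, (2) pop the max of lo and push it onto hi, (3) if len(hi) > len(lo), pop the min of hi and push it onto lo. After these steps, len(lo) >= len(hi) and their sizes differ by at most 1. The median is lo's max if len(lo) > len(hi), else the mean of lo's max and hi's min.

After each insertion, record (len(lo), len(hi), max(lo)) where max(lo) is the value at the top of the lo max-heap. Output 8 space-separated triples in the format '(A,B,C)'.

Answer: (1,0,1) (1,1,1) (2,1,17) (2,2,17) (3,2,20) (3,3,18) (4,3,18) (4,4,18)

Derivation:
Step 1: insert 1 -> lo=[1] hi=[] -> (len(lo)=1, len(hi)=0, max(lo)=1)
Step 2: insert 17 -> lo=[1] hi=[17] -> (len(lo)=1, len(hi)=1, max(lo)=1)
Step 3: insert 49 -> lo=[1, 17] hi=[49] -> (len(lo)=2, len(hi)=1, max(lo)=17)
Step 4: insert 20 -> lo=[1, 17] hi=[20, 49] -> (len(lo)=2, len(hi)=2, max(lo)=17)
Step 5: insert 47 -> lo=[1, 17, 20] hi=[47, 49] -> (len(lo)=3, len(hi)=2, max(lo)=20)
Step 6: insert 18 -> lo=[1, 17, 18] hi=[20, 47, 49] -> (len(lo)=3, len(hi)=3, max(lo)=18)
Step 7: insert 14 -> lo=[1, 14, 17, 18] hi=[20, 47, 49] -> (len(lo)=4, len(hi)=3, max(lo)=18)
Step 8: insert 36 -> lo=[1, 14, 17, 18] hi=[20, 36, 47, 49] -> (len(lo)=4, len(hi)=4, max(lo)=18)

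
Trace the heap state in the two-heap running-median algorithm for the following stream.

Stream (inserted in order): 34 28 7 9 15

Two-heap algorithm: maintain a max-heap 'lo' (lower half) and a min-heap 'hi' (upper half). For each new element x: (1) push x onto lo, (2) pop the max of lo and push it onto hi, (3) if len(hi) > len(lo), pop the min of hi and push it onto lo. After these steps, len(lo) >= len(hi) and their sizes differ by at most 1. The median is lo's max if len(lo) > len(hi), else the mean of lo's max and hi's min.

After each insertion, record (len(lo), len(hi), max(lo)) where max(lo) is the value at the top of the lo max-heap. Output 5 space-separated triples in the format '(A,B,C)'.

Answer: (1,0,34) (1,1,28) (2,1,28) (2,2,9) (3,2,15)

Derivation:
Step 1: insert 34 -> lo=[34] hi=[] -> (len(lo)=1, len(hi)=0, max(lo)=34)
Step 2: insert 28 -> lo=[28] hi=[34] -> (len(lo)=1, len(hi)=1, max(lo)=28)
Step 3: insert 7 -> lo=[7, 28] hi=[34] -> (len(lo)=2, len(hi)=1, max(lo)=28)
Step 4: insert 9 -> lo=[7, 9] hi=[28, 34] -> (len(lo)=2, len(hi)=2, max(lo)=9)
Step 5: insert 15 -> lo=[7, 9, 15] hi=[28, 34] -> (len(lo)=3, len(hi)=2, max(lo)=15)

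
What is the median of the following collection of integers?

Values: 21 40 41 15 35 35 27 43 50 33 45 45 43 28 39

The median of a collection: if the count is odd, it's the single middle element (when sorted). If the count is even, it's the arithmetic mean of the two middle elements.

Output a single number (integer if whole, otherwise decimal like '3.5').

Answer: 39

Derivation:
Step 1: insert 21 -> lo=[21] (size 1, max 21) hi=[] (size 0) -> median=21
Step 2: insert 40 -> lo=[21] (size 1, max 21) hi=[40] (size 1, min 40) -> median=30.5
Step 3: insert 41 -> lo=[21, 40] (size 2, max 40) hi=[41] (size 1, min 41) -> median=40
Step 4: insert 15 -> lo=[15, 21] (size 2, max 21) hi=[40, 41] (size 2, min 40) -> median=30.5
Step 5: insert 35 -> lo=[15, 21, 35] (size 3, max 35) hi=[40, 41] (size 2, min 40) -> median=35
Step 6: insert 35 -> lo=[15, 21, 35] (size 3, max 35) hi=[35, 40, 41] (size 3, min 35) -> median=35
Step 7: insert 27 -> lo=[15, 21, 27, 35] (size 4, max 35) hi=[35, 40, 41] (size 3, min 35) -> median=35
Step 8: insert 43 -> lo=[15, 21, 27, 35] (size 4, max 35) hi=[35, 40, 41, 43] (size 4, min 35) -> median=35
Step 9: insert 50 -> lo=[15, 21, 27, 35, 35] (size 5, max 35) hi=[40, 41, 43, 50] (size 4, min 40) -> median=35
Step 10: insert 33 -> lo=[15, 21, 27, 33, 35] (size 5, max 35) hi=[35, 40, 41, 43, 50] (size 5, min 35) -> median=35
Step 11: insert 45 -> lo=[15, 21, 27, 33, 35, 35] (size 6, max 35) hi=[40, 41, 43, 45, 50] (size 5, min 40) -> median=35
Step 12: insert 45 -> lo=[15, 21, 27, 33, 35, 35] (size 6, max 35) hi=[40, 41, 43, 45, 45, 50] (size 6, min 40) -> median=37.5
Step 13: insert 43 -> lo=[15, 21, 27, 33, 35, 35, 40] (size 7, max 40) hi=[41, 43, 43, 45, 45, 50] (size 6, min 41) -> median=40
Step 14: insert 28 -> lo=[15, 21, 27, 28, 33, 35, 35] (size 7, max 35) hi=[40, 41, 43, 43, 45, 45, 50] (size 7, min 40) -> median=37.5
Step 15: insert 39 -> lo=[15, 21, 27, 28, 33, 35, 35, 39] (size 8, max 39) hi=[40, 41, 43, 43, 45, 45, 50] (size 7, min 40) -> median=39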